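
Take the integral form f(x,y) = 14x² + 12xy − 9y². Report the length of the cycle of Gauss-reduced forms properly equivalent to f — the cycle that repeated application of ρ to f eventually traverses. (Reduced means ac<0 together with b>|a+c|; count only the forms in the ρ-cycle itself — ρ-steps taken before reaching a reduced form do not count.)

D = 648, ⌊√D⌋ = 25
river: ρ → (-9,24,2)
river: ρ → (2,24,-9)
river: ρ → (-9,12,14)
river: ρ → (14,16,-7)
river: ρ → (-7,12,18)
river: ρ → (18,24,-1)
river: ρ → (-1,24,18)
river: ρ → (18,12,-7)
river: ρ → (-7,16,14)
river: ρ → (14,12,-9)
ρ-cycle length = 10 (tail of 0 descent steps not counted)

10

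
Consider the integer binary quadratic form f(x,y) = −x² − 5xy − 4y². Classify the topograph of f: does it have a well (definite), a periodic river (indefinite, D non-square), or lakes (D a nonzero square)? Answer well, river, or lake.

D = b²−4ac = (-5)² − 4·(-1)·(-4) = 9
D = 3² is a perfect square ⇒ form factors over ℤ ⇒ lakes

lake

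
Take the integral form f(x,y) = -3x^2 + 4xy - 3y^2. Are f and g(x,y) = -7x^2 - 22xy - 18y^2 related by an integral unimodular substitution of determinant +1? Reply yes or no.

D₁ = -20, D₂ = -20
f is negative-definite; reduce −f:
−f: translate: b→2 (≡-4 mod 6), so (3,-4,3)→(3,2,2)
−f: flip: (3,2,2)→(2,-2,3)
−f: translate: b→2 (≡-2 mod 4), so (2,-2,3)→(2,2,3)
−f: reduced (well bottom): (2,2,3) with a≤c, −a<b≤a
flip sign back: reduced form of f is (-2,-2,-3)
g is negative-definite; reduce −g:
−g: translate: b→-6 (≡22 mod 14), so (7,22,18)→(7,-6,2)
−g: flip: (7,-6,2)→(2,6,7)
−g: translate: b→2 (≡6 mod 4), so (2,6,7)→(2,2,3)
−g: reduced (well bottom): (2,2,3) with a≤c, −a<b≤a
flip sign back: reduced form of g is (-2,-2,-3)
reduced forms (-2, -2, -3) vs (-2, -2, -3) ⇒ equivalent

yes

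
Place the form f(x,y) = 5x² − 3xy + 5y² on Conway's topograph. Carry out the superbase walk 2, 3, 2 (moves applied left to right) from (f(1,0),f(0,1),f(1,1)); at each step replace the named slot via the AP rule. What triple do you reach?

start (5,5,7) = (f(1,0),f(0,1),f(1,1))
replace slot 2: 2·(5+7) − 5 = 19 → (5,19,7)
replace slot 3: 2·(5+19) − 7 = 41 → (5,19,41)
replace slot 2: 2·(5+41) − 19 = 73 → (5,73,41)

5,73,41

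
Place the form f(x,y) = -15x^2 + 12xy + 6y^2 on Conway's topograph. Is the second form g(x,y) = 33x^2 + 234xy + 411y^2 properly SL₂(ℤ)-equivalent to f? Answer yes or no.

D₁ = 504, D₂ = 504
river cycle of f (length 4): (6, 12, -15), (-15, 18, 3), (3, 18, -15), (-15, 12, 6)
river cycle of g (length 4): (3, 18, -15), (-15, 12, 6), (6, 12, -15), (-15, 18, 3)
cycles coincide ⇒ equivalent

yes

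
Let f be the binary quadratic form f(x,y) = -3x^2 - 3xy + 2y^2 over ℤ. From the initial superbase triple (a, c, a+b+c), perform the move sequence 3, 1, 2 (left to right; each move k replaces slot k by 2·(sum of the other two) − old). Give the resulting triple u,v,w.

start (-3,2,-4) = (f(1,0),f(0,1),f(1,1))
replace slot 3: 2·((-3)+2) − (-4) = 2 → (-3,2,2)
replace slot 1: 2·(2+2) − (-3) = 11 → (11,2,2)
replace slot 2: 2·(11+2) − 2 = 24 → (11,24,2)

11,24,2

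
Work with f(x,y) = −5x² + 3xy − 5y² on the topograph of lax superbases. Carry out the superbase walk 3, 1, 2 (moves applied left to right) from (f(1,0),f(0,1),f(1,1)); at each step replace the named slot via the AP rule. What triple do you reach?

start (-5,-5,-7) = (f(1,0),f(0,1),f(1,1))
replace slot 3: 2·((-5)+(-5)) − (-7) = -13 → (-5,-5,-13)
replace slot 1: 2·((-5)+(-13)) − (-5) = -31 → (-31,-5,-13)
replace slot 2: 2·((-31)+(-13)) − (-5) = -83 → (-31,-83,-13)

-31,-83,-13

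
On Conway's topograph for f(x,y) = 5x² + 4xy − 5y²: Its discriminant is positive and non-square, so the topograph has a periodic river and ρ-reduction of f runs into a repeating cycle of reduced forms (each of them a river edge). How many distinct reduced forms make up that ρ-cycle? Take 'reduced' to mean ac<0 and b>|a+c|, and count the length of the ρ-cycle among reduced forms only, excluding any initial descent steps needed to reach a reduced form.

D = 116, ⌊√D⌋ = 10
river: ρ → (-5,6,4)
river: ρ → (4,10,-1)
river: ρ → (-1,10,4)
river: ρ → (4,6,-5)
river: ρ → (-5,4,5)
river: ρ → (5,6,-4)
river: ρ → (-4,10,1)
river: ρ → (1,10,-4)
river: ρ → (-4,6,5)
river: ρ → (5,4,-5)
ρ-cycle length = 10 (tail of 0 descent steps not counted)

10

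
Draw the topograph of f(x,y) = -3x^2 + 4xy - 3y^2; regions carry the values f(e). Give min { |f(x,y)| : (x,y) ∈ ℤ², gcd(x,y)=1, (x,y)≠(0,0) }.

translate: b→2 (≡-4 mod 6), so (3,-4,3)→(3,2,2)
flip: (3,2,2)→(2,-2,3)
translate: b→2 (≡-2 mod 4), so (2,-2,3)→(2,2,3)
reduced (well bottom): (2,2,3) with a≤c, −a<b≤a
well minimum |f| = |-2| = 2 (negative-definite)

2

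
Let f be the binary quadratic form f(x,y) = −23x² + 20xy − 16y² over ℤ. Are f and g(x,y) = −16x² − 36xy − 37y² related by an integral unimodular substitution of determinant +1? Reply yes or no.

D₁ = -1072, D₂ = -1072
f is negative-definite; reduce −f:
−f: flip: (23,-20,16)→(16,20,23)
−f: translate: b→-12 (≡20 mod 32), so (16,20,23)→(16,-12,19)
−f: reduced (well bottom): (16,-12,19) with a≤c, −a<b≤a
flip sign back: reduced form of f is (-16,12,-19)
g is negative-definite; reduce −g:
−g: translate: b→4 (≡36 mod 32), so (16,36,37)→(16,4,17)
−g: reduced (well bottom): (16,4,17) with a≤c, −a<b≤a
flip sign back: reduced form of g is (-16,-4,-17)
reduced forms (-16, 12, -19) vs (-16, -4, -17) ⇒ inequivalent

no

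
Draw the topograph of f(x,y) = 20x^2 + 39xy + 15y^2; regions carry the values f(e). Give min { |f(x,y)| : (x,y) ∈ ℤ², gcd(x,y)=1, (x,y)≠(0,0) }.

descent: ρ → (15,-9,-4)
descent: ρ → (-4,17,2)  [lands on river]
river: ρ → (2,15,-12)
river: ρ → (-12,9,5)
river: ρ → (5,11,-10)
river: ρ → (-10,9,6)
river: ρ → (6,15,-4)
closes: descent 2, river 6
min |a| on river = 2

2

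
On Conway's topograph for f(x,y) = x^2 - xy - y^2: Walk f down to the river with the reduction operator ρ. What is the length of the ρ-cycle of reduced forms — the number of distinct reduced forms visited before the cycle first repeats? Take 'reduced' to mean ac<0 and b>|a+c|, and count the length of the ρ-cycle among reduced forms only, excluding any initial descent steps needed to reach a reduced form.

D = 5, ⌊√D⌋ = 2
descent: ρ → (-1,1,1)  [lands on river]
river: ρ → (1,1,-1)
ρ-cycle length = 2 (tail of 1 descent step not counted)

2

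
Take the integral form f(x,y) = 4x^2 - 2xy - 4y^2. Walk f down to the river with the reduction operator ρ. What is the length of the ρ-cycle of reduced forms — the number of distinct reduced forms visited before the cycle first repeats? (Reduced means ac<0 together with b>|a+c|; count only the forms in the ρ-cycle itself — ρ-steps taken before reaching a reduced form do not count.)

D = 68, ⌊√D⌋ = 8
descent: ρ → (-4,2,4)  [lands on river]
river: ρ → (4,6,-2)
river: ρ → (-2,6,4)
river: ρ → (4,2,-4)
river: ρ → (-4,6,2)
river: ρ → (2,6,-4)
ρ-cycle length = 6 (tail of 1 descent step not counted)

6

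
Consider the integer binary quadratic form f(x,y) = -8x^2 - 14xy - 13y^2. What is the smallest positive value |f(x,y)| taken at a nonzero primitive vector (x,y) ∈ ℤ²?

translate: b→-2 (≡14 mod 16), so (8,14,13)→(8,-2,7)
flip: (8,-2,7)→(7,2,8)
reduced (well bottom): (7,2,8) with a≤c, −a<b≤a
well minimum |f| = |-7| = 7 (negative-definite)

7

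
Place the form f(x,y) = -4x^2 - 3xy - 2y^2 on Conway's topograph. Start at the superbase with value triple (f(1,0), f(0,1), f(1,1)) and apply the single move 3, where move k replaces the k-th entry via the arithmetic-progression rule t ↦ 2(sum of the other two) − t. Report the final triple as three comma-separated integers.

start (-4,-2,-9) = (f(1,0),f(0,1),f(1,1))
replace slot 3: 2·((-4)+(-2)) − (-9) = -3 → (-4,-2,-3)

-4,-2,-3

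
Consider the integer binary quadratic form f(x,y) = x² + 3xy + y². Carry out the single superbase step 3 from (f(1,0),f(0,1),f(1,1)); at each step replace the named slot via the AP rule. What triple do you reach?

start (1,1,5) = (f(1,0),f(0,1),f(1,1))
replace slot 3: 2·(1+1) − 5 = -1 → (1,1,-1)

1,1,-1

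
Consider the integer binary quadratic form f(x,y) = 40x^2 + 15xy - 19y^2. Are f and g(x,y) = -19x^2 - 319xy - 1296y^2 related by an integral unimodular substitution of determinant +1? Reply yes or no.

D₁ = 3265, D₂ = 3265
river cycle of f (length 66): (-19, 23, 36), (36, 49, -6), (-6, 47, 44), (44, 41, -9), (-9, 49, 24), (24, 47, -11), (-11, 41, 36), (36, 31, -16), (-16, 33, 34), (34, 35, -15), … (56 more)
river cycle of g (length 66): (-19, 23, 36), (36, 49, -6), (-6, 47, 44), (44, 41, -9), (-9, 49, 24), (24, 47, -11), (-11, 41, 36), (36, 31, -16), (-16, 33, 34), (34, 35, -15), … (56 more)
cycles coincide ⇒ equivalent

yes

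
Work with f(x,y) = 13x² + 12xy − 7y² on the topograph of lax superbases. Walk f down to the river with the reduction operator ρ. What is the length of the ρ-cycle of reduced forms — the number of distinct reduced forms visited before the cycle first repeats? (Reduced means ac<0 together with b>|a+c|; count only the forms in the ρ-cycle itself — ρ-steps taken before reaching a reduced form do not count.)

D = 508, ⌊√D⌋ = 22
river: ρ → (-7,16,9)
river: ρ → (9,20,-3)
river: ρ → (-3,22,2)
river: ρ → (2,22,-3)
river: ρ → (-3,20,9)
river: ρ → (9,16,-7)
river: ρ → (-7,12,13)
river: ρ → (13,14,-6)
river: ρ → (-6,22,1)
river: ρ → (1,22,-6)
river: ρ → (-6,14,13)
river: ρ → (13,12,-7)
ρ-cycle length = 12 (tail of 0 descent steps not counted)

12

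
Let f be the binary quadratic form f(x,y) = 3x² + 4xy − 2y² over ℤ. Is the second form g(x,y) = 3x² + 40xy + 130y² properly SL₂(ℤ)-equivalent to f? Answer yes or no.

D₁ = 40, D₂ = 40
river cycle of f (length 6): (-2, 4, 3), (3, 2, -3), (-3, 4, 2), (2, 4, -3), (-3, 2, 3), (3, 4, -2)
river cycle of g (length 6): (3, 4, -2), (-2, 4, 3), (3, 2, -3), (-3, 4, 2), (2, 4, -3), (-3, 2, 3)
cycles coincide ⇒ equivalent

yes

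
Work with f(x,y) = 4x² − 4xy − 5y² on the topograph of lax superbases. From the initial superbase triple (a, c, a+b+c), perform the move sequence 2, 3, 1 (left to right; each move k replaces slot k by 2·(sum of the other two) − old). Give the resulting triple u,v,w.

start (4,-5,-5) = (f(1,0),f(0,1),f(1,1))
replace slot 2: 2·(4+(-5)) − (-5) = 3 → (4,3,-5)
replace slot 3: 2·(4+3) − (-5) = 19 → (4,3,19)
replace slot 1: 2·(3+19) − 4 = 40 → (40,3,19)

40,3,19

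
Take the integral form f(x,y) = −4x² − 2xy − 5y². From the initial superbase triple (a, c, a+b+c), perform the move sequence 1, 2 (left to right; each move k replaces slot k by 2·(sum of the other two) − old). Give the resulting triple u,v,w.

start (-4,-5,-11) = (f(1,0),f(0,1),f(1,1))
replace slot 1: 2·((-5)+(-11)) − (-4) = -28 → (-28,-5,-11)
replace slot 2: 2·((-28)+(-11)) − (-5) = -73 → (-28,-73,-11)

-28,-73,-11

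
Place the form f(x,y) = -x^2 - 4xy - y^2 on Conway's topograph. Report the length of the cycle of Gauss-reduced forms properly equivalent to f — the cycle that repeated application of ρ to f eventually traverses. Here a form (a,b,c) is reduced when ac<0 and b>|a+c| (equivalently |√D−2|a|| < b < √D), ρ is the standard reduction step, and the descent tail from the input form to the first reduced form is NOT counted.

D = 12, ⌊√D⌋ = 3
descent: ρ → (-1,2,2)  [lands on river]
river: ρ → (2,2,-1)
ρ-cycle length = 2 (tail of 1 descent step not counted)

2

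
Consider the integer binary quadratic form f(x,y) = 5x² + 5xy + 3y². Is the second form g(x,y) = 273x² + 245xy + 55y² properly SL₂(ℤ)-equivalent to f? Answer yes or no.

D₁ = -35, D₂ = -35
f: flip: (5,5,3)→(3,-5,5)
f: translate: b→1 (≡-5 mod 6), so (3,-5,5)→(3,1,3)
f: reduced (well bottom): (3,1,3) with a≤c, −a<b≤a
g: flip: (273,245,55)→(55,-245,273)
g: translate: b→-25 (≡-245 mod 110), so (55,-245,273)→(55,-25,3)
g: flip: (55,-25,3)→(3,25,55)
g: translate: b→1 (≡25 mod 6), so (3,25,55)→(3,1,3)
g: reduced (well bottom): (3,1,3) with a≤c, −a<b≤a
reduced forms (3, 1, 3) vs (3, 1, 3) ⇒ equivalent

yes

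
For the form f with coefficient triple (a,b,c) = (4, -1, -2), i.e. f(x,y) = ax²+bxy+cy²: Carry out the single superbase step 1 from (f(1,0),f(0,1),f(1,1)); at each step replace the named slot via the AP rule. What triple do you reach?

start (4,-2,1) = (f(1,0),f(0,1),f(1,1))
replace slot 1: 2·((-2)+1) − 4 = -6 → (-6,-2,1)

-6,-2,1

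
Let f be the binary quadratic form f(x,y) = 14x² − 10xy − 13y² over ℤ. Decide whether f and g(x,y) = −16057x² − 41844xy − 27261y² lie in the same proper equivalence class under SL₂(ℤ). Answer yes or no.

D₁ = 828, D₂ = 828
river cycle of f (length 8): (-13, 10, 14), (14, 18, -9), (-9, 18, 14), (14, 10, -13), (-13, 16, 11), (11, 28, -1), (-1, 28, 11), (11, 16, -13)
river cycle of g (length 8): (-13, 10, 14), (14, 18, -9), (-9, 18, 14), (14, 10, -13), (-13, 16, 11), (11, 28, -1), (-1, 28, 11), (11, 16, -13)
cycles coincide ⇒ equivalent

yes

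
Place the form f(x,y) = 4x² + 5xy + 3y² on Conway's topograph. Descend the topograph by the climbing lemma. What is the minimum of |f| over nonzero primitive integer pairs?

translate: b→-3 (≡5 mod 8), so (4,5,3)→(4,-3,2)
flip: (4,-3,2)→(2,3,4)
translate: b→-1 (≡3 mod 4), so (2,3,4)→(2,-1,3)
reduced (well bottom): (2,-1,3) with a≤c, −a<b≤a
well minimum = a = 2

2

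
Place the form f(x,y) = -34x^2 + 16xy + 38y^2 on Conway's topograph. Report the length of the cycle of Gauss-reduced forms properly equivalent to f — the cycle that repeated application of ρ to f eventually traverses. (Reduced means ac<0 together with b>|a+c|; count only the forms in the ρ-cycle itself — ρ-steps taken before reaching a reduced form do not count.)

D = 5424, ⌊√D⌋ = 73
river: ρ → (38,60,-12)
river: ρ → (-12,60,38)
river: ρ → (38,16,-34)
river: ρ → (-34,52,20)
river: ρ → (20,68,-10)
river: ρ → (-10,72,6)
river: ρ → (6,72,-10)
river: ρ → (-10,68,20)
river: ρ → (20,52,-34)
river: ρ → (-34,16,38)
ρ-cycle length = 10 (tail of 0 descent steps not counted)

10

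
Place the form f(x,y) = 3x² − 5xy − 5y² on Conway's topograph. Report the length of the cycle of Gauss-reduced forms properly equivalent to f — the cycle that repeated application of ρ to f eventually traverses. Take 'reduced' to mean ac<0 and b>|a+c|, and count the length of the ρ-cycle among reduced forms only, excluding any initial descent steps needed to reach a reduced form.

D = 85, ⌊√D⌋ = 9
descent: ρ → (-5,5,3)  [lands on river]
river: ρ → (3,7,-3)
river: ρ → (-3,5,5)
river: ρ → (5,5,-3)
river: ρ → (-3,7,3)
river: ρ → (3,5,-5)
ρ-cycle length = 6 (tail of 1 descent step not counted)

6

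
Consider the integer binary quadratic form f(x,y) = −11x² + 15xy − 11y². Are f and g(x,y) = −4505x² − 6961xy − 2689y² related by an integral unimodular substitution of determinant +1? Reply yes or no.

D₁ = -259, D₂ = -259
f is negative-definite; reduce −f:
−f: translate: b→7 (≡-15 mod 22), so (11,-15,11)→(11,7,7)
−f: flip: (11,7,7)→(7,-7,11)
−f: translate: b→7 (≡-7 mod 14), so (7,-7,11)→(7,7,11)
−f: reduced (well bottom): (7,7,11) with a≤c, −a<b≤a
flip sign back: reduced form of f is (-7,-7,-11)
g is negative-definite; reduce −g:
−g: translate: b→-2049 (≡6961 mod 9010), so (4505,6961,2689)→(4505,-2049,233)
−g: flip: (4505,-2049,233)→(233,2049,4505)
−g: translate: b→185 (≡2049 mod 466), so (233,2049,4505)→(233,185,37)
−g: flip: (233,185,37)→(37,-185,233)
−g: translate: b→37 (≡-185 mod 74), so (37,-185,233)→(37,37,11)
−g: flip: (37,37,11)→(11,-37,37)
−g: translate: b→7 (≡-37 mod 22), so (11,-37,37)→(11,7,7)
−g: flip: (11,7,7)→(7,-7,11)
−g: translate: b→7 (≡-7 mod 14), so (7,-7,11)→(7,7,11)
−g: reduced (well bottom): (7,7,11) with a≤c, −a<b≤a
flip sign back: reduced form of g is (-7,-7,-11)
reduced forms (-7, -7, -11) vs (-7, -7, -11) ⇒ equivalent

yes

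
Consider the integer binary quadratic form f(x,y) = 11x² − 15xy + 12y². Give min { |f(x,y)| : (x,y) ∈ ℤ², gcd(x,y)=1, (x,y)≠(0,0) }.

translate: b→7 (≡-15 mod 22), so (11,-15,12)→(11,7,8)
flip: (11,7,8)→(8,-7,11)
reduced (well bottom): (8,-7,11) with a≤c, −a<b≤a
well minimum = a = 8

8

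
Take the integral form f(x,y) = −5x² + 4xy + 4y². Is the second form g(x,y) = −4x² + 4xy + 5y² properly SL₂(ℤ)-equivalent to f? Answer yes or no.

D₁ = 96, D₂ = 96
river cycle of f (length 4): (4, 4, -5), (-5, 6, 3), (3, 6, -5), (-5, 4, 4)
river cycle of g (length 4): (5, 6, -3), (-3, 6, 5), (5, 4, -4), (-4, 4, 5)
cycles differ ⇒ inequivalent

no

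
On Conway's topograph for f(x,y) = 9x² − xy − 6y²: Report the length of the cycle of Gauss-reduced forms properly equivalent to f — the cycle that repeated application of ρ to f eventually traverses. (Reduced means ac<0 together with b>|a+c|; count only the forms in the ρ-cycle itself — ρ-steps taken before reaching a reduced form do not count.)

D = 217, ⌊√D⌋ = 14
descent: ρ → (-6,13,2)  [lands on river]
river: ρ → (2,11,-12)
river: ρ → (-12,13,1)
river: ρ → (1,13,-12)
river: ρ → (-12,11,2)
river: ρ → (2,13,-6)
river: ρ → (-6,11,4)
river: ρ → (4,13,-3)
river: ρ → (-3,11,8)
river: ρ → (8,5,-6)
river: ρ → (-6,7,7)
river: ρ → (7,7,-6)
river: ρ → (-6,5,8)
river: ρ → (8,11,-3)
river: ρ → (-3,13,4)
river: ρ → (4,11,-6)
ρ-cycle length = 16 (tail of 1 descent step not counted)

16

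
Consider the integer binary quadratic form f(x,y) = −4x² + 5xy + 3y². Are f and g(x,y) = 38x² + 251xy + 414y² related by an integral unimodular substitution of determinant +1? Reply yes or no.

D₁ = 73, D₂ = 73
river cycle of f (length 18): (3, 7, -2), (-2, 5, 6), (6, 7, -1), (-1, 7, 6), (6, 5, -2), (-2, 7, 3), (3, 5, -4), (-4, 3, 4), (4, 5, -3), (-3, 7, 2), … (8 more)
river cycle of g (length 18): (3, 7, -2), (-2, 5, 6), (6, 7, -1), (-1, 7, 6), (6, 5, -2), (-2, 7, 3), (3, 5, -4), (-4, 3, 4), (4, 5, -3), (-3, 7, 2), … (8 more)
cycles coincide ⇒ equivalent

yes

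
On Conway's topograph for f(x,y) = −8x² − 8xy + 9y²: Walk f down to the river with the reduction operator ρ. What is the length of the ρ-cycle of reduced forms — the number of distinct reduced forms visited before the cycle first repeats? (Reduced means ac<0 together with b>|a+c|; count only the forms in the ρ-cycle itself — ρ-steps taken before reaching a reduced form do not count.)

D = 352, ⌊√D⌋ = 18
descent: ρ → (9,8,-8)  [lands on river]
river: ρ → (-8,8,9)
river: ρ → (9,10,-7)
river: ρ → (-7,18,1)
river: ρ → (1,18,-7)
river: ρ → (-7,10,9)
ρ-cycle length = 6 (tail of 1 descent step not counted)

6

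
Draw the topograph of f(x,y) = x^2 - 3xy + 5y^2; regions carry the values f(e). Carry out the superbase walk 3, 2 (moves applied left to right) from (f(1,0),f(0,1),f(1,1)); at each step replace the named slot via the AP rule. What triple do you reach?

start (1,5,3) = (f(1,0),f(0,1),f(1,1))
replace slot 3: 2·(1+5) − 3 = 9 → (1,5,9)
replace slot 2: 2·(1+9) − 5 = 15 → (1,15,9)

1,15,9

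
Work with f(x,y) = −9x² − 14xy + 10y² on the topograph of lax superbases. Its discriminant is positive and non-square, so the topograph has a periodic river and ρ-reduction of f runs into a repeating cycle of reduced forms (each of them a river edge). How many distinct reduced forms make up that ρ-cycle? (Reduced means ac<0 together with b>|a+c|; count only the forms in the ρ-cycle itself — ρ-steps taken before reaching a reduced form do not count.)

D = 556, ⌊√D⌋ = 23
descent: ρ → (10,14,-9)  [lands on river]
river: ρ → (-9,22,2)
river: ρ → (2,22,-9)
river: ρ → (-9,14,10)
river: ρ → (10,6,-13)
river: ρ → (-13,20,3)
river: ρ → (3,22,-6)
river: ρ → (-6,14,15)
river: ρ → (15,16,-5)
river: ρ → (-5,14,18)
river: ρ → (18,22,-1)
river: ρ → (-1,22,18)
river: ρ → (18,14,-5)
river: ρ → (-5,16,15)
river: ρ → (15,14,-6)
river: ρ → (-6,22,3)
river: ρ → (3,20,-13)
river: ρ → (-13,6,10)
ρ-cycle length = 18 (tail of 1 descent step not counted)

18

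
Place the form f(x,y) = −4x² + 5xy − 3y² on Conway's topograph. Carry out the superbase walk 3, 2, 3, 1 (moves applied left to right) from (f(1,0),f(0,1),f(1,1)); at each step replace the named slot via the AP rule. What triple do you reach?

start (-4,-3,-2) = (f(1,0),f(0,1),f(1,1))
replace slot 3: 2·((-4)+(-3)) − (-2) = -12 → (-4,-3,-12)
replace slot 2: 2·((-4)+(-12)) − (-3) = -29 → (-4,-29,-12)
replace slot 3: 2·((-4)+(-29)) − (-12) = -54 → (-4,-29,-54)
replace slot 1: 2·((-29)+(-54)) − (-4) = -162 → (-162,-29,-54)

-162,-29,-54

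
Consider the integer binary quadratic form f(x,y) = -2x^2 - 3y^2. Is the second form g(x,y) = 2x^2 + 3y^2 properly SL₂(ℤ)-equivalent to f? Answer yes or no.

D₁ = -24, D₂ = -24
f is negative-definite; reduce −f:
−f: reduced (well bottom): (2,0,3) with a≤c, −a<b≤a
flip sign back: reduced form of f is (-2,0,-3)
g: reduced (well bottom): (2,0,3) with a≤c, −a<b≤a
reduced forms (-2, 0, -3) vs (2, 0, 3) ⇒ inequivalent

no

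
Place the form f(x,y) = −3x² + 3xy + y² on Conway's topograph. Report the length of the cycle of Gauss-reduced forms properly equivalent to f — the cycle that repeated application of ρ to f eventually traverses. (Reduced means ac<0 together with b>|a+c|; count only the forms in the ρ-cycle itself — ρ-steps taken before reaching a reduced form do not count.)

D = 21, ⌊√D⌋ = 4
river: ρ → (1,3,-3)
river: ρ → (-3,3,1)
ρ-cycle length = 2 (tail of 0 descent steps not counted)

2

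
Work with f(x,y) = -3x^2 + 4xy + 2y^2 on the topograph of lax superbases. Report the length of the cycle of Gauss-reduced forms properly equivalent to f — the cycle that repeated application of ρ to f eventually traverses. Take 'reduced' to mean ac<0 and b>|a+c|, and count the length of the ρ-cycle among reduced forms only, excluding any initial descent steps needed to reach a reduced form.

D = 40, ⌊√D⌋ = 6
river: ρ → (2,4,-3)
river: ρ → (-3,2,3)
river: ρ → (3,4,-2)
river: ρ → (-2,4,3)
river: ρ → (3,2,-3)
river: ρ → (-3,4,2)
ρ-cycle length = 6 (tail of 0 descent steps not counted)

6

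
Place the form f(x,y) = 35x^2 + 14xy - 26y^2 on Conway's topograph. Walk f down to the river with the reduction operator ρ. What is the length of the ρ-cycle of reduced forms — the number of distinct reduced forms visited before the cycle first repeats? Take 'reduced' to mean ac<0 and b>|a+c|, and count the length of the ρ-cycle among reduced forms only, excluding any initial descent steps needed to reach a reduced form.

D = 3836, ⌊√D⌋ = 61
river: ρ → (-26,38,23)
river: ρ → (23,54,-10)
river: ρ → (-10,46,43)
river: ρ → (43,40,-13)
river: ρ → (-13,38,46)
river: ρ → (46,54,-5)
river: ρ → (-5,56,35)
river: ρ → (35,14,-26)
ρ-cycle length = 8 (tail of 0 descent steps not counted)

8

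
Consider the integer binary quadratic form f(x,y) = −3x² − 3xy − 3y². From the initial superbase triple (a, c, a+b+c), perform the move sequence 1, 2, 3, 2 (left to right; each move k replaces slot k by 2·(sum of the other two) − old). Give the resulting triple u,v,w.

start (-3,-3,-9) = (f(1,0),f(0,1),f(1,1))
replace slot 1: 2·((-3)+(-9)) − (-3) = -21 → (-21,-3,-9)
replace slot 2: 2·((-21)+(-9)) − (-3) = -57 → (-21,-57,-9)
replace slot 3: 2·((-21)+(-57)) − (-9) = -147 → (-21,-57,-147)
replace slot 2: 2·((-21)+(-147)) − (-57) = -279 → (-21,-279,-147)

-21,-279,-147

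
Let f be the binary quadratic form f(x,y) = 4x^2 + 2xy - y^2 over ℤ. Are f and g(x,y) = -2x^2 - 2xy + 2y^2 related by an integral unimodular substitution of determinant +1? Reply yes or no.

D₁ = 20, D₂ = 20
river cycle of f (length 2): (-1, 4, 1), (1, 4, -1)
river cycle of g (length 2): (2, 2, -2), (-2, 2, 2)
cycles differ ⇒ inequivalent

no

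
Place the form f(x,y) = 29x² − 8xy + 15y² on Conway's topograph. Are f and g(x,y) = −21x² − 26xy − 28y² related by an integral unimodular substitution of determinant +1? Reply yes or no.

D₁ = -1676, D₂ = -1676
f: flip: (29,-8,15)→(15,8,29)
f: reduced (well bottom): (15,8,29) with a≤c, −a<b≤a
g is negative-definite; reduce −g:
−g: translate: b→-16 (≡26 mod 42), so (21,26,28)→(21,-16,23)
−g: reduced (well bottom): (21,-16,23) with a≤c, −a<b≤a
flip sign back: reduced form of g is (-21,16,-23)
reduced forms (15, 8, 29) vs (-21, 16, -23) ⇒ inequivalent

no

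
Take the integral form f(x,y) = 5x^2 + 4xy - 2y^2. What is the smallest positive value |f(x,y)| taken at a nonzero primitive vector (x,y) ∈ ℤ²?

river: ρ → (-2,4,5)
river: ρ → (5,6,-1)
river: ρ → (-1,6,5)
river: ρ → (5,4,-2)
closes: descent 0, river 4
min |a| on river = 1

1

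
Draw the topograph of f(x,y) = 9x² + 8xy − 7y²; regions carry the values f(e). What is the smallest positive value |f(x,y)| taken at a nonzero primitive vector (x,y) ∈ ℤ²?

river: ρ → (-7,6,10)
river: ρ → (10,14,-3)
river: ρ → (-3,16,5)
river: ρ → (5,14,-6)
river: ρ → (-6,10,9)
river: ρ → (9,8,-7)
closes: descent 0, river 6
min |a| on river = 3

3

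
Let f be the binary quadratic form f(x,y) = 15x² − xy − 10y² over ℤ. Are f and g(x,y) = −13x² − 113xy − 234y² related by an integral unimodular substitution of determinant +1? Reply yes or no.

D₁ = 601, D₂ = 601
river cycle of f (length 66): (-10, 21, 4), (4, 19, -15), (-15, 11, 8), (8, 21, -5), (-5, 19, 12), (12, 5, -12), (-12, 19, 5), (5, 21, -8), (-8, 11, 15), (15, 19, -4), … (56 more)
river cycle of g (length 66): (-13, 17, 6), (6, 19, -10), (-10, 21, 4), (4, 19, -15), (-15, 11, 8), (8, 21, -5), (-5, 19, 12), (12, 5, -12), (-12, 19, 5), (5, 21, -8), … (56 more)
cycles coincide ⇒ equivalent

yes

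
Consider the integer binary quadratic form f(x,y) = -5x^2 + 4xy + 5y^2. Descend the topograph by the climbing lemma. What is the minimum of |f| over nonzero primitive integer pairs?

river: ρ → (5,6,-4)
river: ρ → (-4,10,1)
river: ρ → (1,10,-4)
river: ρ → (-4,6,5)
river: ρ → (5,4,-5)
river: ρ → (-5,6,4)
river: ρ → (4,10,-1)
river: ρ → (-1,10,4)
river: ρ → (4,6,-5)
river: ρ → (-5,4,5)
closes: descent 0, river 10
min |a| on river = 1

1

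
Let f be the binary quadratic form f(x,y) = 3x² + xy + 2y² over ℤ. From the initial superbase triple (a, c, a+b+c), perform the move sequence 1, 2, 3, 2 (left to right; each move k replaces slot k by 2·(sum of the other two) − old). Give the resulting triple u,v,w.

start (3,2,6) = (f(1,0),f(0,1),f(1,1))
replace slot 1: 2·(2+6) − 3 = 13 → (13,2,6)
replace slot 2: 2·(13+6) − 2 = 36 → (13,36,6)
replace slot 3: 2·(13+36) − 6 = 92 → (13,36,92)
replace slot 2: 2·(13+92) − 36 = 174 → (13,174,92)

13,174,92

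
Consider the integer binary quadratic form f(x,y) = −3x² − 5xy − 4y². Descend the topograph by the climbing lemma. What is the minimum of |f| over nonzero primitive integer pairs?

translate: b→-1 (≡5 mod 6), so (3,5,4)→(3,-1,2)
flip: (3,-1,2)→(2,1,3)
reduced (well bottom): (2,1,3) with a≤c, −a<b≤a
well minimum |f| = |-2| = 2 (negative-definite)

2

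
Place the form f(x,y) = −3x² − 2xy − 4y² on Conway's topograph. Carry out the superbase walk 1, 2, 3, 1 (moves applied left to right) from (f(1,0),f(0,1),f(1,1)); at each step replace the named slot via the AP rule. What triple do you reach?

start (-3,-4,-9) = (f(1,0),f(0,1),f(1,1))
replace slot 1: 2·((-4)+(-9)) − (-3) = -23 → (-23,-4,-9)
replace slot 2: 2·((-23)+(-9)) − (-4) = -60 → (-23,-60,-9)
replace slot 3: 2·((-23)+(-60)) − (-9) = -157 → (-23,-60,-157)
replace slot 1: 2·((-60)+(-157)) − (-23) = -411 → (-411,-60,-157)

-411,-60,-157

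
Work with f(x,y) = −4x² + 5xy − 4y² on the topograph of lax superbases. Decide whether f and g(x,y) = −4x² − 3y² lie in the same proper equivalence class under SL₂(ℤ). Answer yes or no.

D₁ = -39, D₂ = -48
discriminants differ ⇒ not SL₂(ℤ)-equivalent

no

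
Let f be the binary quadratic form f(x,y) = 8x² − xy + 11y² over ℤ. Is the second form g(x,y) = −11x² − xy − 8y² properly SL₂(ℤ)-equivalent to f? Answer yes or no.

D₁ = -351, D₂ = -351
f: reduced (well bottom): (8,-1,11) with a≤c, −a<b≤a
g is negative-definite; reduce −g:
−g: flip: (11,1,8)→(8,-1,11)
−g: reduced (well bottom): (8,-1,11) with a≤c, −a<b≤a
flip sign back: reduced form of g is (-8,1,-11)
reduced forms (8, -1, 11) vs (-8, 1, -11) ⇒ inequivalent

no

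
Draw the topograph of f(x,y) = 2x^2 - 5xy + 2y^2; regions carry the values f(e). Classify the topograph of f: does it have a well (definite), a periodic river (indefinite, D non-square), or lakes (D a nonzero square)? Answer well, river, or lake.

D = b²−4ac = (-5)² − 4·2·2 = 9
D = 3² is a perfect square ⇒ form factors over ℤ ⇒ lakes

lake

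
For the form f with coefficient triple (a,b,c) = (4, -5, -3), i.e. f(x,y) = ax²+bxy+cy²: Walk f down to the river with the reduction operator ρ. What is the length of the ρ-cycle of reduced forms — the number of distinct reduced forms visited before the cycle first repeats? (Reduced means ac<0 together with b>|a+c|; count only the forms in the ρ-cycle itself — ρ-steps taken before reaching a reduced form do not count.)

D = 73, ⌊√D⌋ = 8
descent: ρ → (-3,5,4)  [lands on river]
river: ρ → (4,3,-4)
river: ρ → (-4,5,3)
river: ρ → (3,7,-2)
river: ρ → (-2,5,6)
river: ρ → (6,7,-1)
river: ρ → (-1,7,6)
river: ρ → (6,5,-2)
river: ρ → (-2,7,3)
river: ρ → (3,5,-4)
river: ρ → (-4,3,4)
river: ρ → (4,5,-3)
river: ρ → (-3,7,2)
river: ρ → (2,5,-6)
river: ρ → (-6,7,1)
river: ρ → (1,7,-6)
river: ρ → (-6,5,2)
river: ρ → (2,7,-3)
ρ-cycle length = 18 (tail of 1 descent step not counted)

18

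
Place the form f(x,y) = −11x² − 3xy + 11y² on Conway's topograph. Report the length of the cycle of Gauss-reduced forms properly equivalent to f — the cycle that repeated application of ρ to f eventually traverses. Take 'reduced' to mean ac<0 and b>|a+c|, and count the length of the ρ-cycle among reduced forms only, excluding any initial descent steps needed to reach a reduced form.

D = 493, ⌊√D⌋ = 22
descent: ρ → (11,3,-11)  [lands on river]
river: ρ → (-11,19,3)
river: ρ → (3,17,-17)
river: ρ → (-17,17,3)
river: ρ → (3,19,-11)
river: ρ → (-11,3,11)
river: ρ → (11,19,-3)
river: ρ → (-3,17,17)
river: ρ → (17,17,-3)
river: ρ → (-3,19,11)
ρ-cycle length = 10 (tail of 1 descent step not counted)

10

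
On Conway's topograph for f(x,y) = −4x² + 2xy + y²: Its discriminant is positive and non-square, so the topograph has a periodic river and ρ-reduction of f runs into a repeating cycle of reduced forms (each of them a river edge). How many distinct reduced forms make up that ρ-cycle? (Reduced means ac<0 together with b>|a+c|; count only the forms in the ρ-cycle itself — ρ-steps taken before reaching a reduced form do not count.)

D = 20, ⌊√D⌋ = 4
descent: ρ → (1,4,-1)  [lands on river]
river: ρ → (-1,4,1)
ρ-cycle length = 2 (tail of 1 descent step not counted)

2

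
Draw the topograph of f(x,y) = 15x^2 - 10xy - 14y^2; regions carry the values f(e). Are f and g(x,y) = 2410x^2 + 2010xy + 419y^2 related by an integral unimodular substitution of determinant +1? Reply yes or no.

D₁ = 940, D₂ = 940
river cycle of f (length 6): (-14, 10, 15), (15, 20, -9), (-9, 16, 19), (19, 22, -6), (-6, 26, 11), (11, 18, -14)
river cycle of g (length 6): (11, 18, -14), (-14, 10, 15), (15, 20, -9), (-9, 16, 19), (19, 22, -6), (-6, 26, 11)
cycles coincide ⇒ equivalent

yes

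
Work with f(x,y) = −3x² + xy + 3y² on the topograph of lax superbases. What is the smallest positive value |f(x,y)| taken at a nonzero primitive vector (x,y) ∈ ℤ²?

river: ρ → (3,5,-1)
river: ρ → (-1,5,3)
river: ρ → (3,1,-3)
river: ρ → (-3,5,1)
river: ρ → (1,5,-3)
river: ρ → (-3,1,3)
closes: descent 0, river 6
min |a| on river = 1

1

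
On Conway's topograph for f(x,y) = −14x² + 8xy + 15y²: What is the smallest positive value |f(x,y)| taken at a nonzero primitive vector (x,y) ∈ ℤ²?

river: ρ → (15,22,-7)
river: ρ → (-7,20,18)
river: ρ → (18,16,-9)
river: ρ → (-9,20,14)
river: ρ → (14,8,-15)
river: ρ → (-15,22,7)
river: ρ → (7,20,-18)
river: ρ → (-18,16,9)
river: ρ → (9,20,-14)
river: ρ → (-14,8,15)
closes: descent 0, river 10
min |a| on river = 7

7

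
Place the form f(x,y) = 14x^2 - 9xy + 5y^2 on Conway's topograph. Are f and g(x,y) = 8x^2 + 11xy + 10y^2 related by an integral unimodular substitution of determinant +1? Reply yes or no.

D₁ = -199, D₂ = -199
f: flip: (14,-9,5)→(5,9,14)
f: translate: b→-1 (≡9 mod 10), so (5,9,14)→(5,-1,10)
f: reduced (well bottom): (5,-1,10) with a≤c, −a<b≤a
g: translate: b→-5 (≡11 mod 16), so (8,11,10)→(8,-5,7)
g: flip: (8,-5,7)→(7,5,8)
g: reduced (well bottom): (7,5,8) with a≤c, −a<b≤a
reduced forms (5, -1, 10) vs (7, 5, 8) ⇒ inequivalent

no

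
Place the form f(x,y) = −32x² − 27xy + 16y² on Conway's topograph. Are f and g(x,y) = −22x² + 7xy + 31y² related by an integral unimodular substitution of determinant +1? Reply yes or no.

D₁ = 2777, D₂ = 2777
river cycle of f (length 14): (16, 27, -32), (-32, 37, 11), (11, 51, -4), (-4, 45, 47), (47, 49, -2), (-2, 51, 22), (22, 37, -16), (-16, 27, 32), (32, 37, -11), (-11, 51, 4), … (4 more)
river cycle of g (length 14): (-22, 51, 2), (2, 49, -47), (-47, 45, 4), (4, 51, -11), (-11, 37, 32), (32, 27, -16), (-16, 37, 22), (22, 51, -2), (-2, 49, 47), (47, 45, -4), … (4 more)
cycles differ ⇒ inequivalent

no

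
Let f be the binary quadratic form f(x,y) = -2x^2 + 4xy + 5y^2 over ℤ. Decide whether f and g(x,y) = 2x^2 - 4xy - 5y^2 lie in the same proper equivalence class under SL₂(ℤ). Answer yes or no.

D₁ = 56, D₂ = 56
river cycle of f (length 4): (5, 6, -1), (-1, 6, 5), (5, 4, -2), (-2, 4, 5)
river cycle of g (length 4): (-5, 4, 2), (2, 4, -5), (-5, 6, 1), (1, 6, -5)
cycles differ ⇒ inequivalent

no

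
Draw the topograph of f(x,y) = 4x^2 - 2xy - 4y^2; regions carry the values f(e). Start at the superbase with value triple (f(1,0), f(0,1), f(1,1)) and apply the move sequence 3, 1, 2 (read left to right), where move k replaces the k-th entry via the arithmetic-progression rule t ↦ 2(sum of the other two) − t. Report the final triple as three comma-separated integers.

start (4,-4,-2) = (f(1,0),f(0,1),f(1,1))
replace slot 3: 2·(4+(-4)) − (-2) = 2 → (4,-4,2)
replace slot 1: 2·((-4)+2) − 4 = -8 → (-8,-4,2)
replace slot 2: 2·((-8)+2) − (-4) = -8 → (-8,-8,2)

-8,-8,2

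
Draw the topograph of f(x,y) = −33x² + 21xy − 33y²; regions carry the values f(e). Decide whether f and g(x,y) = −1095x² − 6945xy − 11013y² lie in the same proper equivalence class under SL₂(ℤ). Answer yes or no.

D₁ = -3915, D₂ = -3915
f is negative-definite; reduce −f:
−f: flip: (33,-21,33)→(33,21,33)
−f: reduced (well bottom): (33,21,33) with a≤c, −a<b≤a
flip sign back: reduced form of f is (-33,-21,-33)
g is negative-definite; reduce −g:
−g: translate: b→375 (≡6945 mod 2190), so (1095,6945,11013)→(1095,375,33)
−g: flip: (1095,375,33)→(33,-375,1095)
−g: translate: b→21 (≡-375 mod 66), so (33,-375,1095)→(33,21,33)
−g: reduced (well bottom): (33,21,33) with a≤c, −a<b≤a
flip sign back: reduced form of g is (-33,-21,-33)
reduced forms (-33, -21, -33) vs (-33, -21, -33) ⇒ equivalent

yes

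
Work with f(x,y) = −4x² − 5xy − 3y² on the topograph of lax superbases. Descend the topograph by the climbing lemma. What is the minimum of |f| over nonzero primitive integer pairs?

translate: b→-3 (≡5 mod 8), so (4,5,3)→(4,-3,2)
flip: (4,-3,2)→(2,3,4)
translate: b→-1 (≡3 mod 4), so (2,3,4)→(2,-1,3)
reduced (well bottom): (2,-1,3) with a≤c, −a<b≤a
well minimum |f| = |-2| = 2 (negative-definite)

2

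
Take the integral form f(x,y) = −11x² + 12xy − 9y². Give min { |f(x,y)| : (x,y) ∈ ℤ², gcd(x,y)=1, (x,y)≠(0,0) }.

translate: b→10 (≡-12 mod 22), so (11,-12,9)→(11,10,8)
flip: (11,10,8)→(8,-10,11)
translate: b→6 (≡-10 mod 16), so (8,-10,11)→(8,6,9)
reduced (well bottom): (8,6,9) with a≤c, −a<b≤a
well minimum |f| = |-8| = 8 (negative-definite)

8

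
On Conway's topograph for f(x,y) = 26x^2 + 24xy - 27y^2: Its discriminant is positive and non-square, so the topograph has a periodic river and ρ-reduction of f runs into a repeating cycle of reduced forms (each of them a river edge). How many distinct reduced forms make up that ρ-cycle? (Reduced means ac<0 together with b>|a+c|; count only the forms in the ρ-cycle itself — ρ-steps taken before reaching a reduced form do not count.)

D = 3384, ⌊√D⌋ = 58
river: ρ → (-27,30,23)
river: ρ → (23,16,-34)
river: ρ → (-34,52,5)
river: ρ → (5,58,-1)
river: ρ → (-1,58,5)
river: ρ → (5,52,-34)
river: ρ → (-34,16,23)
river: ρ → (23,30,-27)
river: ρ → (-27,24,26)
river: ρ → (26,28,-25)
river: ρ → (-25,22,29)
river: ρ → (29,36,-18)
river: ρ → (-18,36,29)
river: ρ → (29,22,-25)
river: ρ → (-25,28,26)
river: ρ → (26,24,-27)
ρ-cycle length = 16 (tail of 0 descent steps not counted)

16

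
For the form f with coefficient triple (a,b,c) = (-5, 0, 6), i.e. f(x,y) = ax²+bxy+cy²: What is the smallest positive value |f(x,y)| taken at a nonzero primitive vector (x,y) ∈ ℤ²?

descent: ρ → (6,0,-5)
descent: ρ → (-5,10,1)  [lands on river]
river: ρ → (1,10,-5)
closes: descent 2, river 2
min |a| on river = 1

1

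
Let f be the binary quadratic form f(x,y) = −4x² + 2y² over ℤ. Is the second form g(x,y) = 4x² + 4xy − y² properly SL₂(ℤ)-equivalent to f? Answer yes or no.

D₁ = 32, D₂ = 32
river cycle of f (length 2): (2, 4, -2), (-2, 4, 2)
river cycle of g (length 2): (-1, 4, 4), (4, 4, -1)
cycles differ ⇒ inequivalent

no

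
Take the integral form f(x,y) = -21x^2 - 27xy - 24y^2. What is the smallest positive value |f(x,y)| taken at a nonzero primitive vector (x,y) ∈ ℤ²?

translate: b→-15 (≡27 mod 42), so (21,27,24)→(21,-15,18)
flip: (21,-15,18)→(18,15,21)
reduced (well bottom): (18,15,21) with a≤c, −a<b≤a
well minimum |f| = |-18| = 18 (negative-definite)

18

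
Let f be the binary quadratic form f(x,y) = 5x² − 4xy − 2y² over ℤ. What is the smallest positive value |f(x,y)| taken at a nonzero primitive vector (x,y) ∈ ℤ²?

descent: ρ → (-2,4,5)  [lands on river]
river: ρ → (5,6,-1)
river: ρ → (-1,6,5)
river: ρ → (5,4,-2)
closes: descent 1, river 4
min |a| on river = 1

1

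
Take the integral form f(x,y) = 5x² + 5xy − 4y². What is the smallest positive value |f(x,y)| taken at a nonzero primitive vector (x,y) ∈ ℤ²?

river: ρ → (-4,3,6)
river: ρ → (6,9,-1)
river: ρ → (-1,9,6)
river: ρ → (6,3,-4)
river: ρ → (-4,5,5)
river: ρ → (5,5,-4)
closes: descent 0, river 6
min |a| on river = 1

1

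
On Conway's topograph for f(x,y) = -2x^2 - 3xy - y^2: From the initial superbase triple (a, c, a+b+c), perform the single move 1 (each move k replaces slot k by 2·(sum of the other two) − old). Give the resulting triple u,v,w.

start (-2,-1,-6) = (f(1,0),f(0,1),f(1,1))
replace slot 1: 2·((-1)+(-6)) − (-2) = -12 → (-12,-1,-6)

-12,-1,-6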